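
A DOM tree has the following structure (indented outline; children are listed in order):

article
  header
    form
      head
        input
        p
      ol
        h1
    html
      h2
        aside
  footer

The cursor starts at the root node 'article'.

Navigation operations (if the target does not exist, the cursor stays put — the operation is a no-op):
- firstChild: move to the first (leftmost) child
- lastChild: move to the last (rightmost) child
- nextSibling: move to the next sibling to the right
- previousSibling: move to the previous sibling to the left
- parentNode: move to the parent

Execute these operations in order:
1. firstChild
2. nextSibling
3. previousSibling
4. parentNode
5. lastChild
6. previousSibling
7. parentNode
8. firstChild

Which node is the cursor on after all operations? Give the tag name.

Answer: header

Derivation:
After 1 (firstChild): header
After 2 (nextSibling): footer
After 3 (previousSibling): header
After 4 (parentNode): article
After 5 (lastChild): footer
After 6 (previousSibling): header
After 7 (parentNode): article
After 8 (firstChild): header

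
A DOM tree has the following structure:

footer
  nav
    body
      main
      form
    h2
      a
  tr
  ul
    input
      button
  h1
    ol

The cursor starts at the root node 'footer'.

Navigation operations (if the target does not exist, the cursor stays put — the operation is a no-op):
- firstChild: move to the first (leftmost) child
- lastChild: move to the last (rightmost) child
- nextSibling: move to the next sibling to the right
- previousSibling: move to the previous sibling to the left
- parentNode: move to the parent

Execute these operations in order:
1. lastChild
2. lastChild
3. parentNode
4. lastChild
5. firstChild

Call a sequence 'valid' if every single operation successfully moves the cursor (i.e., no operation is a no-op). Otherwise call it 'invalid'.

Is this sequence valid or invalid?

After 1 (lastChild): h1
After 2 (lastChild): ol
After 3 (parentNode): h1
After 4 (lastChild): ol
After 5 (firstChild): ol (no-op, stayed)

Answer: invalid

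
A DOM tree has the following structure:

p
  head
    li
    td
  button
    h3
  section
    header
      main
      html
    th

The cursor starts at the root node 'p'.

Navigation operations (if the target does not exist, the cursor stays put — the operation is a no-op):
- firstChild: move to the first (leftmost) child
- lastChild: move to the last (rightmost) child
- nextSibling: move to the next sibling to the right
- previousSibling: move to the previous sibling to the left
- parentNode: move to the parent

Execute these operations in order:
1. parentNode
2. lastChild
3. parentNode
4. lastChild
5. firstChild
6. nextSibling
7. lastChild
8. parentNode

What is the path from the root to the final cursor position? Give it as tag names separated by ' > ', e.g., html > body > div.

After 1 (parentNode): p (no-op, stayed)
After 2 (lastChild): section
After 3 (parentNode): p
After 4 (lastChild): section
After 5 (firstChild): header
After 6 (nextSibling): th
After 7 (lastChild): th (no-op, stayed)
After 8 (parentNode): section

Answer: p > section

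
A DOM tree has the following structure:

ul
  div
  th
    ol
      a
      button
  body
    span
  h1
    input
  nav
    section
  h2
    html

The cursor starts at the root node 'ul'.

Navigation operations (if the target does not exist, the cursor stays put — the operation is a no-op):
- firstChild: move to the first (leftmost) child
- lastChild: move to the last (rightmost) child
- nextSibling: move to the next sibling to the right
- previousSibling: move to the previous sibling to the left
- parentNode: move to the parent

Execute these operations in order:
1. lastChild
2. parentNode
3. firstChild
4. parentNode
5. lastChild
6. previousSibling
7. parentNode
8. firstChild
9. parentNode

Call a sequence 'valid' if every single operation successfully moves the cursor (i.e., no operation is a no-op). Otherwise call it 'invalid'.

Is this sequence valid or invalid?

Answer: valid

Derivation:
After 1 (lastChild): h2
After 2 (parentNode): ul
After 3 (firstChild): div
After 4 (parentNode): ul
After 5 (lastChild): h2
After 6 (previousSibling): nav
After 7 (parentNode): ul
After 8 (firstChild): div
After 9 (parentNode): ul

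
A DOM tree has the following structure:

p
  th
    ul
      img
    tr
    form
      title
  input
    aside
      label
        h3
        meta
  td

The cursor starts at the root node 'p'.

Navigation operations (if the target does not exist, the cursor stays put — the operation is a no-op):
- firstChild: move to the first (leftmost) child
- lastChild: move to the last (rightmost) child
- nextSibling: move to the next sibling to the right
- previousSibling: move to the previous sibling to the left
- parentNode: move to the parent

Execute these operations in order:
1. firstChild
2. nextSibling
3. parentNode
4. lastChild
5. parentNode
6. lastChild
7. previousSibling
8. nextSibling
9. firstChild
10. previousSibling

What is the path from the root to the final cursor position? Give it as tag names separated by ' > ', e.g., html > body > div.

Answer: p > input

Derivation:
After 1 (firstChild): th
After 2 (nextSibling): input
After 3 (parentNode): p
After 4 (lastChild): td
After 5 (parentNode): p
After 6 (lastChild): td
After 7 (previousSibling): input
After 8 (nextSibling): td
After 9 (firstChild): td (no-op, stayed)
After 10 (previousSibling): input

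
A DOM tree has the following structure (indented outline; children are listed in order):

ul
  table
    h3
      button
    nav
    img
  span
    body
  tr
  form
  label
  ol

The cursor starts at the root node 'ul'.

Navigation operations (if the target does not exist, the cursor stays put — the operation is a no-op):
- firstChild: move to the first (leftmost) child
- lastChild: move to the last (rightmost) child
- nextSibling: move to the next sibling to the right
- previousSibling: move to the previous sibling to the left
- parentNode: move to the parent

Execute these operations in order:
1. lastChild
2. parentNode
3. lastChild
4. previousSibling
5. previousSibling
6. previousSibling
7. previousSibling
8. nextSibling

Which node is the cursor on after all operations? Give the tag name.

Answer: tr

Derivation:
After 1 (lastChild): ol
After 2 (parentNode): ul
After 3 (lastChild): ol
After 4 (previousSibling): label
After 5 (previousSibling): form
After 6 (previousSibling): tr
After 7 (previousSibling): span
After 8 (nextSibling): tr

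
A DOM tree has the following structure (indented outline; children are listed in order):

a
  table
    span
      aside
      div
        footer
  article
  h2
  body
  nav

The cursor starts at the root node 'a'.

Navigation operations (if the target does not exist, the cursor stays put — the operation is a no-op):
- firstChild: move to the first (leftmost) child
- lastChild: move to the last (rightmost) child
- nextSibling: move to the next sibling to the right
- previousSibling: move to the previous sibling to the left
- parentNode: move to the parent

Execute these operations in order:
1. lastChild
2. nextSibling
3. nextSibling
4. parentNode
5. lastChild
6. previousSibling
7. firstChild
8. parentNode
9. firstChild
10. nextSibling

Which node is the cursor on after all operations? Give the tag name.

After 1 (lastChild): nav
After 2 (nextSibling): nav (no-op, stayed)
After 3 (nextSibling): nav (no-op, stayed)
After 4 (parentNode): a
After 5 (lastChild): nav
After 6 (previousSibling): body
After 7 (firstChild): body (no-op, stayed)
After 8 (parentNode): a
After 9 (firstChild): table
After 10 (nextSibling): article

Answer: article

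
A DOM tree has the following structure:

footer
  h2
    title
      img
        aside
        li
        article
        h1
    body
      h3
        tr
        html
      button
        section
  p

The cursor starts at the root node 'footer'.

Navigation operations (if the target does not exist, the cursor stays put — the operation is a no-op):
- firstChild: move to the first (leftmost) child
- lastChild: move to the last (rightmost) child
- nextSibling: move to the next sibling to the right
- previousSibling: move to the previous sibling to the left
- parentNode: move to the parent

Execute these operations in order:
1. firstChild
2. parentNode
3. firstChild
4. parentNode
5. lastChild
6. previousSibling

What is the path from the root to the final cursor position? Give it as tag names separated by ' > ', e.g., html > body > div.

Answer: footer > h2

Derivation:
After 1 (firstChild): h2
After 2 (parentNode): footer
After 3 (firstChild): h2
After 4 (parentNode): footer
After 5 (lastChild): p
After 6 (previousSibling): h2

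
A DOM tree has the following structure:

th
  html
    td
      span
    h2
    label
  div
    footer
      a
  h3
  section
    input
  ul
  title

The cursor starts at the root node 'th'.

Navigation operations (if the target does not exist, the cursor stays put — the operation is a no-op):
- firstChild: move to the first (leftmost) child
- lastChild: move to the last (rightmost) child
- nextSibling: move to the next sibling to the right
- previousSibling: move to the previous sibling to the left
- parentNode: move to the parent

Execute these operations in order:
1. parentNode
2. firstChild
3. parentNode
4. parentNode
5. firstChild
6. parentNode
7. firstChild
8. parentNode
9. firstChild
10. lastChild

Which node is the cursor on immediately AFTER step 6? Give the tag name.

After 1 (parentNode): th (no-op, stayed)
After 2 (firstChild): html
After 3 (parentNode): th
After 4 (parentNode): th (no-op, stayed)
After 5 (firstChild): html
After 6 (parentNode): th

Answer: th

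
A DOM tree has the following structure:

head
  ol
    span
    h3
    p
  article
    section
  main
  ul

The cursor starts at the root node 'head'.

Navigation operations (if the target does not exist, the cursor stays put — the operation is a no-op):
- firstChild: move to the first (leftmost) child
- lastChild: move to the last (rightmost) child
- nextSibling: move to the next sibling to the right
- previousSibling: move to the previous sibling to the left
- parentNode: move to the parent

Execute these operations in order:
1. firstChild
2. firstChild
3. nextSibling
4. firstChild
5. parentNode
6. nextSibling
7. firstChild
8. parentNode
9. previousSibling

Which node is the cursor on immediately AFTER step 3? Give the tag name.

Answer: h3

Derivation:
After 1 (firstChild): ol
After 2 (firstChild): span
After 3 (nextSibling): h3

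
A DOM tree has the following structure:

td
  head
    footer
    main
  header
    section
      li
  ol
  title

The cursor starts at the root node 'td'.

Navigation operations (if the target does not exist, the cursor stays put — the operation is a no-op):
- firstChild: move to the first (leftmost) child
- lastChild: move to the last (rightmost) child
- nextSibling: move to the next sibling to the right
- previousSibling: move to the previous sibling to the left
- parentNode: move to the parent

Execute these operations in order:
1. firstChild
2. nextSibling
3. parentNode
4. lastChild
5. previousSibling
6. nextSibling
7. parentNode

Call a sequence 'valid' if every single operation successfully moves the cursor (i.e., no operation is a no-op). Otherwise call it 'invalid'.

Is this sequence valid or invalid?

Answer: valid

Derivation:
After 1 (firstChild): head
After 2 (nextSibling): header
After 3 (parentNode): td
After 4 (lastChild): title
After 5 (previousSibling): ol
After 6 (nextSibling): title
After 7 (parentNode): td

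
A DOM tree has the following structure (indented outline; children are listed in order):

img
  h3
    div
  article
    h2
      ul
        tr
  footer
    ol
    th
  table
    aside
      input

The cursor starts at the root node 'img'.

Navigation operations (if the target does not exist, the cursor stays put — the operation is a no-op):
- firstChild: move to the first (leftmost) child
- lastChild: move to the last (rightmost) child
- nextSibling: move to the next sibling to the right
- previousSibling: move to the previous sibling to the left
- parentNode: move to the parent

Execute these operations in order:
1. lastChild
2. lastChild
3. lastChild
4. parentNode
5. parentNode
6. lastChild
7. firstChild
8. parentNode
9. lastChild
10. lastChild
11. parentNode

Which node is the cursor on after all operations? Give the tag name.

Answer: aside

Derivation:
After 1 (lastChild): table
After 2 (lastChild): aside
After 3 (lastChild): input
After 4 (parentNode): aside
After 5 (parentNode): table
After 6 (lastChild): aside
After 7 (firstChild): input
After 8 (parentNode): aside
After 9 (lastChild): input
After 10 (lastChild): input (no-op, stayed)
After 11 (parentNode): aside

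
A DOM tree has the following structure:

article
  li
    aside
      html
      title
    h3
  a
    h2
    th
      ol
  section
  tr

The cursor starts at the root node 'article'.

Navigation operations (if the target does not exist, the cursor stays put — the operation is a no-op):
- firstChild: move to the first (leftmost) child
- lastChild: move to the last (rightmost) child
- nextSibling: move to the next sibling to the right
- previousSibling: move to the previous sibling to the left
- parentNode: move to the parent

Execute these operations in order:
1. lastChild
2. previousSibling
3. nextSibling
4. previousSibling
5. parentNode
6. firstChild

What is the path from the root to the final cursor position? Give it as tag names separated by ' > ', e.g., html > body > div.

Answer: article > li

Derivation:
After 1 (lastChild): tr
After 2 (previousSibling): section
After 3 (nextSibling): tr
After 4 (previousSibling): section
After 5 (parentNode): article
After 6 (firstChild): li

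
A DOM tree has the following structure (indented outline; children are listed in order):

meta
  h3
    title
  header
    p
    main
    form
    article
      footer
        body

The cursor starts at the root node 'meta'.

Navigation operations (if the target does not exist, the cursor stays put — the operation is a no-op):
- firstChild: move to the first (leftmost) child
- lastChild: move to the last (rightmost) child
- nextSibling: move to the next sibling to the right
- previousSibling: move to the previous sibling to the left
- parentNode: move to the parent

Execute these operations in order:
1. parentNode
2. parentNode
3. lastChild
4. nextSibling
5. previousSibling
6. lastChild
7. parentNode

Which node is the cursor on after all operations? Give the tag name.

Answer: h3

Derivation:
After 1 (parentNode): meta (no-op, stayed)
After 2 (parentNode): meta (no-op, stayed)
After 3 (lastChild): header
After 4 (nextSibling): header (no-op, stayed)
After 5 (previousSibling): h3
After 6 (lastChild): title
After 7 (parentNode): h3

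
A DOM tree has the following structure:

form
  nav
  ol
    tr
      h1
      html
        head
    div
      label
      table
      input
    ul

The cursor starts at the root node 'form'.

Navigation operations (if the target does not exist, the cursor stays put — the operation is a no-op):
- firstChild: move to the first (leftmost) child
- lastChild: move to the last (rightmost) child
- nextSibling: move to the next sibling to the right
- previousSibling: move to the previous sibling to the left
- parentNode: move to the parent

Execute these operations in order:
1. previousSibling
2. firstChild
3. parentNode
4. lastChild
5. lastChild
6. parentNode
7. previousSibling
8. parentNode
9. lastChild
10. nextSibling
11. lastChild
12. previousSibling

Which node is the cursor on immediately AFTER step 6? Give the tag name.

Answer: ol

Derivation:
After 1 (previousSibling): form (no-op, stayed)
After 2 (firstChild): nav
After 3 (parentNode): form
After 4 (lastChild): ol
After 5 (lastChild): ul
After 6 (parentNode): ol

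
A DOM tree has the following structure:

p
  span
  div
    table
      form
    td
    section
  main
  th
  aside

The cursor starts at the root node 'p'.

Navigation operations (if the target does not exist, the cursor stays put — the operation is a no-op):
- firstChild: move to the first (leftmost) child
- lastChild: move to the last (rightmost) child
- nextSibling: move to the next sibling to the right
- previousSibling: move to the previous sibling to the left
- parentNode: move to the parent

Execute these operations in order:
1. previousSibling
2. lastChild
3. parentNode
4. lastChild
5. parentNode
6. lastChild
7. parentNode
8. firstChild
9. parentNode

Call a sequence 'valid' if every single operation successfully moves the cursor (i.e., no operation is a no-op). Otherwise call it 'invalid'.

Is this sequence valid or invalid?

After 1 (previousSibling): p (no-op, stayed)
After 2 (lastChild): aside
After 3 (parentNode): p
After 4 (lastChild): aside
After 5 (parentNode): p
After 6 (lastChild): aside
After 7 (parentNode): p
After 8 (firstChild): span
After 9 (parentNode): p

Answer: invalid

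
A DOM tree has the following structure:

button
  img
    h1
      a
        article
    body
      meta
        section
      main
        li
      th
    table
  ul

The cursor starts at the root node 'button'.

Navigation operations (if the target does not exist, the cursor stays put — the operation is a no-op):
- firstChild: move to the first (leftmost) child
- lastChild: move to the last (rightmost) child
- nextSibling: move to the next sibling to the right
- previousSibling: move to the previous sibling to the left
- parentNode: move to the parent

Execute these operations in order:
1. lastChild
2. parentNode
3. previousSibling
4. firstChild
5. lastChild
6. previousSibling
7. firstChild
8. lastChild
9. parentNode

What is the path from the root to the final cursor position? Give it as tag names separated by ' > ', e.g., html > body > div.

Answer: button > img > body > meta

Derivation:
After 1 (lastChild): ul
After 2 (parentNode): button
After 3 (previousSibling): button (no-op, stayed)
After 4 (firstChild): img
After 5 (lastChild): table
After 6 (previousSibling): body
After 7 (firstChild): meta
After 8 (lastChild): section
After 9 (parentNode): meta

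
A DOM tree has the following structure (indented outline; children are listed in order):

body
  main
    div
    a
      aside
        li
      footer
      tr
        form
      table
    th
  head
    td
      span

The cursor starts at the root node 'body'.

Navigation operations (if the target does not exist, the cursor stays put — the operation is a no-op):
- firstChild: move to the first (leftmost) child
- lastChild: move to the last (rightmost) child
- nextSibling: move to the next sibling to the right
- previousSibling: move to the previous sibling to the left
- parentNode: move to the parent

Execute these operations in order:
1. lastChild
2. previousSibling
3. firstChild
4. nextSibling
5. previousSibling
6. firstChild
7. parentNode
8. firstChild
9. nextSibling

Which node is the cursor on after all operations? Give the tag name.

Answer: a

Derivation:
After 1 (lastChild): head
After 2 (previousSibling): main
After 3 (firstChild): div
After 4 (nextSibling): a
After 5 (previousSibling): div
After 6 (firstChild): div (no-op, stayed)
After 7 (parentNode): main
After 8 (firstChild): div
After 9 (nextSibling): a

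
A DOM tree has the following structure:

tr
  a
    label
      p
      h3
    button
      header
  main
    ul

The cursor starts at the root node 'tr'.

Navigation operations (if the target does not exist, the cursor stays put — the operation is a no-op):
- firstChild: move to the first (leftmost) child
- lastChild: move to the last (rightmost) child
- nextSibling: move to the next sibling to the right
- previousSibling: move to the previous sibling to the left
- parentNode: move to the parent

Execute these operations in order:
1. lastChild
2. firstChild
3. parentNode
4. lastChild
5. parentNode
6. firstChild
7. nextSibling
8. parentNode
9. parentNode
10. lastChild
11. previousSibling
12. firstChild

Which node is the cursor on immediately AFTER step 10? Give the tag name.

After 1 (lastChild): main
After 2 (firstChild): ul
After 3 (parentNode): main
After 4 (lastChild): ul
After 5 (parentNode): main
After 6 (firstChild): ul
After 7 (nextSibling): ul (no-op, stayed)
After 8 (parentNode): main
After 9 (parentNode): tr
After 10 (lastChild): main

Answer: main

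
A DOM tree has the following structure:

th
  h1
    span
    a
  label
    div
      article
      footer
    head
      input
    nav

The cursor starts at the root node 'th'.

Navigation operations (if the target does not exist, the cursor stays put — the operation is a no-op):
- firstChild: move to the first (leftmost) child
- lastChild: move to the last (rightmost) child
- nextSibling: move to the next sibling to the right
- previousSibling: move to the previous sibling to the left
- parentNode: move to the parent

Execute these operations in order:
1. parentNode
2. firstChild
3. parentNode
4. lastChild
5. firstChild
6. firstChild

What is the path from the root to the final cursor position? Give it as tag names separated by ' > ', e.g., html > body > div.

Answer: th > label > div > article

Derivation:
After 1 (parentNode): th (no-op, stayed)
After 2 (firstChild): h1
After 3 (parentNode): th
After 4 (lastChild): label
After 5 (firstChild): div
After 6 (firstChild): article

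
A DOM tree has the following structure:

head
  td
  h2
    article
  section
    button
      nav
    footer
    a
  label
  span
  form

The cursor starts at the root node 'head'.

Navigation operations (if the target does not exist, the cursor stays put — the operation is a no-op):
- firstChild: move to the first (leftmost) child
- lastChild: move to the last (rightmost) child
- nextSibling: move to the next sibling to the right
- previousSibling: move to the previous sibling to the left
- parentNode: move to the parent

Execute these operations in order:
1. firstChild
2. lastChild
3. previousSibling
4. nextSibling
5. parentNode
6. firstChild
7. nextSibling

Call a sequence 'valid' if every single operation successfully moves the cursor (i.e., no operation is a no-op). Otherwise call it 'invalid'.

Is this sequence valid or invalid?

After 1 (firstChild): td
After 2 (lastChild): td (no-op, stayed)
After 3 (previousSibling): td (no-op, stayed)
After 4 (nextSibling): h2
After 5 (parentNode): head
After 6 (firstChild): td
After 7 (nextSibling): h2

Answer: invalid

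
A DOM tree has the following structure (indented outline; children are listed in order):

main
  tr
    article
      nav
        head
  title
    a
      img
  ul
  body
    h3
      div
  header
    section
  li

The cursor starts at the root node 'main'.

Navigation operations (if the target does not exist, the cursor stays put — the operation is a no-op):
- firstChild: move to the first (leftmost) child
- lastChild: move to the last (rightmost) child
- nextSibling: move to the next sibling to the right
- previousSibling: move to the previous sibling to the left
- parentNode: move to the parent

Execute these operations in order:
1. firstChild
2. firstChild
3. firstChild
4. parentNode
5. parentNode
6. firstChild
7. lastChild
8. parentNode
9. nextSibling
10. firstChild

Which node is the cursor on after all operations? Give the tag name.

After 1 (firstChild): tr
After 2 (firstChild): article
After 3 (firstChild): nav
After 4 (parentNode): article
After 5 (parentNode): tr
After 6 (firstChild): article
After 7 (lastChild): nav
After 8 (parentNode): article
After 9 (nextSibling): article (no-op, stayed)
After 10 (firstChild): nav

Answer: nav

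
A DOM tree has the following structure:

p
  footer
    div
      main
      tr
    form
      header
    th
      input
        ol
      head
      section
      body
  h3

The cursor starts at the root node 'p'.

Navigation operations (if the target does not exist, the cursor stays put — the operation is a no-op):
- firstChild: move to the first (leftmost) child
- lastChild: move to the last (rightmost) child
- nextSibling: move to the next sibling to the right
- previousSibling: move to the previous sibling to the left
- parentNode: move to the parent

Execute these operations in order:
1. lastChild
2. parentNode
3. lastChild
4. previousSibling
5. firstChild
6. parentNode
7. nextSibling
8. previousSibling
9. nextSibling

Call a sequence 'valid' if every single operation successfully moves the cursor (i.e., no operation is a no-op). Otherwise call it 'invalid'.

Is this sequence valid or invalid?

After 1 (lastChild): h3
After 2 (parentNode): p
After 3 (lastChild): h3
After 4 (previousSibling): footer
After 5 (firstChild): div
After 6 (parentNode): footer
After 7 (nextSibling): h3
After 8 (previousSibling): footer
After 9 (nextSibling): h3

Answer: valid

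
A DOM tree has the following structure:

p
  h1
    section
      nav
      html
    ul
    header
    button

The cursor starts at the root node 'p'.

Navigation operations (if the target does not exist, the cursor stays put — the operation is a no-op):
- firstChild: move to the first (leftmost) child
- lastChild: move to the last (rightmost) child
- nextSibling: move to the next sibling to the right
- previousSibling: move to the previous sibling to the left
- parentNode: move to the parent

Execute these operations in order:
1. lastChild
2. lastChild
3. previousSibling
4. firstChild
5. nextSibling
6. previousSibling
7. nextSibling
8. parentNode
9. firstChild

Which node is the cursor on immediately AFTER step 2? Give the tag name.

Answer: button

Derivation:
After 1 (lastChild): h1
After 2 (lastChild): button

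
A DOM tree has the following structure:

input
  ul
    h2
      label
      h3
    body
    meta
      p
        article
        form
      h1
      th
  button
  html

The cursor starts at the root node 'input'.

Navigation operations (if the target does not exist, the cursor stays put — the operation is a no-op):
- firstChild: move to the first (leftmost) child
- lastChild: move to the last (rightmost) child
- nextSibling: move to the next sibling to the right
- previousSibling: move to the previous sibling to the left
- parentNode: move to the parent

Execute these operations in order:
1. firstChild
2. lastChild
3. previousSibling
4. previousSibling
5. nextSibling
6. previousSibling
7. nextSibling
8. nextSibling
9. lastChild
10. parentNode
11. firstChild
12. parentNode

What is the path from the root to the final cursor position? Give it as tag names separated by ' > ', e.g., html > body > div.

After 1 (firstChild): ul
After 2 (lastChild): meta
After 3 (previousSibling): body
After 4 (previousSibling): h2
After 5 (nextSibling): body
After 6 (previousSibling): h2
After 7 (nextSibling): body
After 8 (nextSibling): meta
After 9 (lastChild): th
After 10 (parentNode): meta
After 11 (firstChild): p
After 12 (parentNode): meta

Answer: input > ul > meta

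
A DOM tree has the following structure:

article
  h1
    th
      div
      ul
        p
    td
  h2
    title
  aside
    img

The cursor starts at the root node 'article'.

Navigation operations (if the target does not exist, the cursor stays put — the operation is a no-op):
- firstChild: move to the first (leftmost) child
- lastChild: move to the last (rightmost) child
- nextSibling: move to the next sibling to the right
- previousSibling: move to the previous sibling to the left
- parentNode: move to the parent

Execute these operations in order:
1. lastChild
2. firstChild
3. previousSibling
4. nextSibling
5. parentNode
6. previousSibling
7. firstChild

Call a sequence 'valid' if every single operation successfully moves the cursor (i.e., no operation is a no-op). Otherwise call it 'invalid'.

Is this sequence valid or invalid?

After 1 (lastChild): aside
After 2 (firstChild): img
After 3 (previousSibling): img (no-op, stayed)
After 4 (nextSibling): img (no-op, stayed)
After 5 (parentNode): aside
After 6 (previousSibling): h2
After 7 (firstChild): title

Answer: invalid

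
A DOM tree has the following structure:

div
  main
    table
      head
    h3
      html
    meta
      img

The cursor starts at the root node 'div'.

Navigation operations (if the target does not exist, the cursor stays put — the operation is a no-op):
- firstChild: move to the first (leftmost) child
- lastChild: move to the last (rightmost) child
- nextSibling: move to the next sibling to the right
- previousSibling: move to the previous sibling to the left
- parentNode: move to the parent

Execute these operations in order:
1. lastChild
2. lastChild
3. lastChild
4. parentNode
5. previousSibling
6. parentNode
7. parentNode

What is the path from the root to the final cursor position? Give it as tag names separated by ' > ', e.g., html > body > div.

After 1 (lastChild): main
After 2 (lastChild): meta
After 3 (lastChild): img
After 4 (parentNode): meta
After 5 (previousSibling): h3
After 6 (parentNode): main
After 7 (parentNode): div

Answer: div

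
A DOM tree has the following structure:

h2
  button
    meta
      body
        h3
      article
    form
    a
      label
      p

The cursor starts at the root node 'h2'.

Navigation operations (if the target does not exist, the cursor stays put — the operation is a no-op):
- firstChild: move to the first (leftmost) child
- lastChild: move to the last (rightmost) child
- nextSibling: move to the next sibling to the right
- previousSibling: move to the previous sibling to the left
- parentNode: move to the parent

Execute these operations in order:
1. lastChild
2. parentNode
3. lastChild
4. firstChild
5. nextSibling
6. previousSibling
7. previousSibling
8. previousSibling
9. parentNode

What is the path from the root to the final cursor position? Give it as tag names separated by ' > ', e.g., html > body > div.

Answer: h2 > button

Derivation:
After 1 (lastChild): button
After 2 (parentNode): h2
After 3 (lastChild): button
After 4 (firstChild): meta
After 5 (nextSibling): form
After 6 (previousSibling): meta
After 7 (previousSibling): meta (no-op, stayed)
After 8 (previousSibling): meta (no-op, stayed)
After 9 (parentNode): button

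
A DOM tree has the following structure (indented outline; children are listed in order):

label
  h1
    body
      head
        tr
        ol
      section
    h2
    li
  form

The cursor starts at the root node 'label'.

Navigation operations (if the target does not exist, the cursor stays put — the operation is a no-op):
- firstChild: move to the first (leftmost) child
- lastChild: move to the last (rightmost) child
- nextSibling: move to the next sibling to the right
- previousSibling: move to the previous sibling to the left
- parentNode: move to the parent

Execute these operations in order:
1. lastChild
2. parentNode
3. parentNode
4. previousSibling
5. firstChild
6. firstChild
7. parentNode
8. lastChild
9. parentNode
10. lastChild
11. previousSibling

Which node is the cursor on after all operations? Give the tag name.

After 1 (lastChild): form
After 2 (parentNode): label
After 3 (parentNode): label (no-op, stayed)
After 4 (previousSibling): label (no-op, stayed)
After 5 (firstChild): h1
After 6 (firstChild): body
After 7 (parentNode): h1
After 8 (lastChild): li
After 9 (parentNode): h1
After 10 (lastChild): li
After 11 (previousSibling): h2

Answer: h2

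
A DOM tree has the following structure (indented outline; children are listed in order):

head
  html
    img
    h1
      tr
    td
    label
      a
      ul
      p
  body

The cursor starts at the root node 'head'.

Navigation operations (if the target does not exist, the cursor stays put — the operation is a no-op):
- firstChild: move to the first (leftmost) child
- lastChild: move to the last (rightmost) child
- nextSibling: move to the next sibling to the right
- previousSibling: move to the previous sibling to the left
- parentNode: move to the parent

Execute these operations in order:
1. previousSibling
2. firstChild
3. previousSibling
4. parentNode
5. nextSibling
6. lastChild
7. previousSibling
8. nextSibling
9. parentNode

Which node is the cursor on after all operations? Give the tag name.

Answer: head

Derivation:
After 1 (previousSibling): head (no-op, stayed)
After 2 (firstChild): html
After 3 (previousSibling): html (no-op, stayed)
After 4 (parentNode): head
After 5 (nextSibling): head (no-op, stayed)
After 6 (lastChild): body
After 7 (previousSibling): html
After 8 (nextSibling): body
After 9 (parentNode): head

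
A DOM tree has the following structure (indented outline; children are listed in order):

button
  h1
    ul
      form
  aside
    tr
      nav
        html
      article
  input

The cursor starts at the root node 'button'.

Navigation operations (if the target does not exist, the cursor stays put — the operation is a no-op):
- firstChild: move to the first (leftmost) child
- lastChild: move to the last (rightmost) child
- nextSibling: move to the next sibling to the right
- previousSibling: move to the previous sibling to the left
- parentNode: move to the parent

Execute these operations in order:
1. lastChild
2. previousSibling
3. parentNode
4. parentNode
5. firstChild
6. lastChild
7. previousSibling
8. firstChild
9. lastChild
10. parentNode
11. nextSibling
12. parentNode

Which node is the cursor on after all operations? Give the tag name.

After 1 (lastChild): input
After 2 (previousSibling): aside
After 3 (parentNode): button
After 4 (parentNode): button (no-op, stayed)
After 5 (firstChild): h1
After 6 (lastChild): ul
After 7 (previousSibling): ul (no-op, stayed)
After 8 (firstChild): form
After 9 (lastChild): form (no-op, stayed)
After 10 (parentNode): ul
After 11 (nextSibling): ul (no-op, stayed)
After 12 (parentNode): h1

Answer: h1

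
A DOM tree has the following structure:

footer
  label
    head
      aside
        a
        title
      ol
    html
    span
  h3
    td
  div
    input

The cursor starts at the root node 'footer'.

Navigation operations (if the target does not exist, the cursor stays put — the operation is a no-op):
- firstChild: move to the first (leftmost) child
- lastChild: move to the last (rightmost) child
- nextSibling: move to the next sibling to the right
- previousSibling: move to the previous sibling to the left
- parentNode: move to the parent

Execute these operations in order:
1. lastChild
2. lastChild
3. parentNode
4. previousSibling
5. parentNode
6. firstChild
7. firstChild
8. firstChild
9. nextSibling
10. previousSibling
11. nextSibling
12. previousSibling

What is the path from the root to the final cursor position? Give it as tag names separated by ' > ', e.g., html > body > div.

After 1 (lastChild): div
After 2 (lastChild): input
After 3 (parentNode): div
After 4 (previousSibling): h3
After 5 (parentNode): footer
After 6 (firstChild): label
After 7 (firstChild): head
After 8 (firstChild): aside
After 9 (nextSibling): ol
After 10 (previousSibling): aside
After 11 (nextSibling): ol
After 12 (previousSibling): aside

Answer: footer > label > head > aside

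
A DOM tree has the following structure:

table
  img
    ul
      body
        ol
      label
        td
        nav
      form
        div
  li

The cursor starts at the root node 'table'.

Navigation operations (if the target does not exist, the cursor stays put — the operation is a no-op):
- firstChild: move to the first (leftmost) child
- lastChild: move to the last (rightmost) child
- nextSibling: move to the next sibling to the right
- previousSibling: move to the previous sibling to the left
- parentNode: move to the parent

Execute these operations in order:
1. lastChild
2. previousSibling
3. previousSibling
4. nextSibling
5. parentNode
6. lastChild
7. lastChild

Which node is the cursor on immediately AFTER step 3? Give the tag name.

After 1 (lastChild): li
After 2 (previousSibling): img
After 3 (previousSibling): img (no-op, stayed)

Answer: img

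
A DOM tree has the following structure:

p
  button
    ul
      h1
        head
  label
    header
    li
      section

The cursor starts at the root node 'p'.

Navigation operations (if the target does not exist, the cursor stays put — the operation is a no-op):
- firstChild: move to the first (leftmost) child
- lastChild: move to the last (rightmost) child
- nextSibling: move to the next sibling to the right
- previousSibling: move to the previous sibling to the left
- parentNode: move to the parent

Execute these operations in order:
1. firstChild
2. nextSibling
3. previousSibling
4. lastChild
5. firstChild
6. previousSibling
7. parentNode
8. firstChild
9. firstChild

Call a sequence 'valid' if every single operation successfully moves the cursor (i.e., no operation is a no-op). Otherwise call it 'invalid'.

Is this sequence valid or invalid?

Answer: invalid

Derivation:
After 1 (firstChild): button
After 2 (nextSibling): label
After 3 (previousSibling): button
After 4 (lastChild): ul
After 5 (firstChild): h1
After 6 (previousSibling): h1 (no-op, stayed)
After 7 (parentNode): ul
After 8 (firstChild): h1
After 9 (firstChild): head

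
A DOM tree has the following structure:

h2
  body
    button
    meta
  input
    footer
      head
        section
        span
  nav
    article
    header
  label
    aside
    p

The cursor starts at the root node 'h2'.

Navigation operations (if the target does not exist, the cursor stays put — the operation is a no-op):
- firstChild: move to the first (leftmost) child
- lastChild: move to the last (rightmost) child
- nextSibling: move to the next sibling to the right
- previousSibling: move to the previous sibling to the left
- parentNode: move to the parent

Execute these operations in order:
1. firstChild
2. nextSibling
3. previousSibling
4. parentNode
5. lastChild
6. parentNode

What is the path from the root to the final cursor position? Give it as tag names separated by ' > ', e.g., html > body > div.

After 1 (firstChild): body
After 2 (nextSibling): input
After 3 (previousSibling): body
After 4 (parentNode): h2
After 5 (lastChild): label
After 6 (parentNode): h2

Answer: h2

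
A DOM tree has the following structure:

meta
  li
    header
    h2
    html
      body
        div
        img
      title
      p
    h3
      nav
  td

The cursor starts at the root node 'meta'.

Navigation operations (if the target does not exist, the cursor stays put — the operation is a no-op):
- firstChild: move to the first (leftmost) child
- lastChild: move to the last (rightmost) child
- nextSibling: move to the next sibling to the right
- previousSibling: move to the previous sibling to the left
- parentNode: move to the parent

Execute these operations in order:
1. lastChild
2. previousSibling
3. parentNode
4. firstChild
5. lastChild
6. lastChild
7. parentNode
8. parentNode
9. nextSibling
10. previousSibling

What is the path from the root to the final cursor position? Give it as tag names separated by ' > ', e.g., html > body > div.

After 1 (lastChild): td
After 2 (previousSibling): li
After 3 (parentNode): meta
After 4 (firstChild): li
After 5 (lastChild): h3
After 6 (lastChild): nav
After 7 (parentNode): h3
After 8 (parentNode): li
After 9 (nextSibling): td
After 10 (previousSibling): li

Answer: meta > li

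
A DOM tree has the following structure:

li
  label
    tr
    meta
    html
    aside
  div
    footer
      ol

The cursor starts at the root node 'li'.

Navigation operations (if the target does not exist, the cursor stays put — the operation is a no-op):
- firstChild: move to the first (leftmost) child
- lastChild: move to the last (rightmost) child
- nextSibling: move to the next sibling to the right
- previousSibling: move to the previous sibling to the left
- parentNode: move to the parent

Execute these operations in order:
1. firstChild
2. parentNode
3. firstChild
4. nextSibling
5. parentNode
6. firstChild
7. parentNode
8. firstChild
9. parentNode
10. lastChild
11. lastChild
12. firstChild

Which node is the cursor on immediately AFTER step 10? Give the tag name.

Answer: div

Derivation:
After 1 (firstChild): label
After 2 (parentNode): li
After 3 (firstChild): label
After 4 (nextSibling): div
After 5 (parentNode): li
After 6 (firstChild): label
After 7 (parentNode): li
After 8 (firstChild): label
After 9 (parentNode): li
After 10 (lastChild): div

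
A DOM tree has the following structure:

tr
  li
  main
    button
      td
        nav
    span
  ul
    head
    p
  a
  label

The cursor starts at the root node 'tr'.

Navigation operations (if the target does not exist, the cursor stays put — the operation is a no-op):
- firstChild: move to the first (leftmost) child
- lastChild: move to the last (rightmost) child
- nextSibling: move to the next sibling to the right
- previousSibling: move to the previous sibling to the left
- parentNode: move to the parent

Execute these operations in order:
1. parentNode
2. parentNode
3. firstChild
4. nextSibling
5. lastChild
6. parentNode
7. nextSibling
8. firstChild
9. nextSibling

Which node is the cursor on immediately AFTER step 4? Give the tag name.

Answer: main

Derivation:
After 1 (parentNode): tr (no-op, stayed)
After 2 (parentNode): tr (no-op, stayed)
After 3 (firstChild): li
After 4 (nextSibling): main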